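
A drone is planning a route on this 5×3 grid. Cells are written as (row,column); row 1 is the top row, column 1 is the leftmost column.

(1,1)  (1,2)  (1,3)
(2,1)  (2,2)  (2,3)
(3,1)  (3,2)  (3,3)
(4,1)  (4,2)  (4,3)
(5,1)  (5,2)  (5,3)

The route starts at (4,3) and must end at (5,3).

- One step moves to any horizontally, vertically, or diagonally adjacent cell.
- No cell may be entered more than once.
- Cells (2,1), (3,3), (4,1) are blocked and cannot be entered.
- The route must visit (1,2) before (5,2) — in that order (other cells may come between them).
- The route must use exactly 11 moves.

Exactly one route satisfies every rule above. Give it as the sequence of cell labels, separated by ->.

(4,3) -> (3,2) -> (2,3) -> (1,3) -> (1,2) -> (1,1) -> (2,2) -> (3,1) -> (4,2) -> (5,1) -> (5,2) -> (5,3)

The waypoints must appear in the order (1,2), (5,2), with no cell reused.
Route from (4,3): up-left to (3,2), up-right to (2,3), up to (1,3), 2× left (reaching (1,1)), down-right to (2,2), down-left to (3,1), down-right to (4,2), down-left to (5,1), 2× right (reaching (5,3)) — 11 moves in all.
Check: order respected ((1,2) at step 4, (5,2) at step 10); 11 moves as required.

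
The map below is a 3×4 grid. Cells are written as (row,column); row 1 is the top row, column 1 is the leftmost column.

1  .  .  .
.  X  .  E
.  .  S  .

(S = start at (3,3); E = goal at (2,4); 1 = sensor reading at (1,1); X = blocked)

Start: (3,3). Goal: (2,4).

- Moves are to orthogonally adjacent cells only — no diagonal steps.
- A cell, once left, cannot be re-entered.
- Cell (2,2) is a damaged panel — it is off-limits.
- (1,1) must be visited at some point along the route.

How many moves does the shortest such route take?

8

Any route passes through (1,1) somewhere between (3,3) and (2,4). Summing Manhattan distances along the two legs ((3,3) → (1,1) → (2,4)) gives a lower bound of 4 + 4 = 8 moves.
A route of 8 moves achieves this: (3,3) → (3,2) → (3,1) → (2,1) → (1,1) → (1,2) → (1,3) → (2,3) → (2,4).
Since 8 matches the lower bound, it is optimal.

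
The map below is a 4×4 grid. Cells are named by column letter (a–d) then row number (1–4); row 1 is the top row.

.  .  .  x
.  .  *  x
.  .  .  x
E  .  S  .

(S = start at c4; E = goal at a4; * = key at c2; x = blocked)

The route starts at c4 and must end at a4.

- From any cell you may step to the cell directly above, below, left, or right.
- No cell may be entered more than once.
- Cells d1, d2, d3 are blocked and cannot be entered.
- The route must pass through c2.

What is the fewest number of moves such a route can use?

6

Any route passes through c2 somewhere between c4 and a4. Summing Manhattan distances along the two legs (c4 → c2 → a4) gives a lower bound of 2 + 4 = 6 moves.
A route of 6 moves achieves this: c4 → c3 → c2 → b2 → b3 → b4 → a4.
Since 6 matches the lower bound, it is optimal.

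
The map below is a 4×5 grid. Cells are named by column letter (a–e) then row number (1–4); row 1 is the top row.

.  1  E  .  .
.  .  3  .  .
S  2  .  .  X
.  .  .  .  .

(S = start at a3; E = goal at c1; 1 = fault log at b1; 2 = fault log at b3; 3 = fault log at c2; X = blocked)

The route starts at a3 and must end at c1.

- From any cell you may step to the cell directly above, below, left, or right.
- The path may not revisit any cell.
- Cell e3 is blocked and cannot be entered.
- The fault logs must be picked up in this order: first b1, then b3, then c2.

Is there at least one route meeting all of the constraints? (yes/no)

yes

One route that works: a3 → a2 → a1 → b1 → b2 → b3 → c3 → c2 → c1.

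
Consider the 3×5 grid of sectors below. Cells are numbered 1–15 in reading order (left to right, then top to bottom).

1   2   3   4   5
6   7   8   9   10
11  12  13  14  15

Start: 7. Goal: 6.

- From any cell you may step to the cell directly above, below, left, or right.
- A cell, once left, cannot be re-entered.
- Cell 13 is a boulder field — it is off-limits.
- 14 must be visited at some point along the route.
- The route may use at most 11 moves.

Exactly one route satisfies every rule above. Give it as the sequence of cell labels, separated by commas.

Any route must reach 14 and still end at 6 within 11 moves, so the order of the required stops is forced.
Route from 7: 2× right (reaching 9), down to 14, right to 15, 2× up (reaching 5), 4× left (reaching 1), down to 6 — 11 moves in all.
Check: all required cells visited; 11 ≤ 11 moves.

7, 8, 9, 14, 15, 10, 5, 4, 3, 2, 1, 6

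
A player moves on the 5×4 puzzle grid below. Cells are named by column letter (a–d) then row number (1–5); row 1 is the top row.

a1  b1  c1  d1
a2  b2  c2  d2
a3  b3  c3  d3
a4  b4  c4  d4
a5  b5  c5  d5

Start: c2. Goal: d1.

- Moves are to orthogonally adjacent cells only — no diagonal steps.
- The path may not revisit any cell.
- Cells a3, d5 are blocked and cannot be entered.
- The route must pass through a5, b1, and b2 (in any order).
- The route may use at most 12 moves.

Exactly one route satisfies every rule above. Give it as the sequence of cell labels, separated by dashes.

c2 - c3 - c4 - c5 - b5 - a5 - a4 - b4 - b3 - b2 - b1 - c1 - d1

Any route must reach a5, b1, and b2 and still end at d1 within 12 moves, so the order of the required stops is forced.
Route from c2: down 3 to c5, left 2 to a5, up 1 to a4, right 1 to b4, up 3 to b1, right 2 to d1 — 12 moves in all.
Check: all required cells visited; 12 ≤ 12 moves.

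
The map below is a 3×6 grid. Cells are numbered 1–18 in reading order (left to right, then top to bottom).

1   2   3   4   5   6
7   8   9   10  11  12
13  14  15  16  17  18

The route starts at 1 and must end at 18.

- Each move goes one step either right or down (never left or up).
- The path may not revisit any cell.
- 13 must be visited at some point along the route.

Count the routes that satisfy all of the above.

A right/down-only route from 1 to 18 makes exactly 2 down-moves and 5 right-moves in some order.
With no other constraints that would be C(7,2) = 21 routes.
Split at 13 and multiply the segment counts: 1→13: 1; 13→18: 1; product = 1.
That gives 1 route.

1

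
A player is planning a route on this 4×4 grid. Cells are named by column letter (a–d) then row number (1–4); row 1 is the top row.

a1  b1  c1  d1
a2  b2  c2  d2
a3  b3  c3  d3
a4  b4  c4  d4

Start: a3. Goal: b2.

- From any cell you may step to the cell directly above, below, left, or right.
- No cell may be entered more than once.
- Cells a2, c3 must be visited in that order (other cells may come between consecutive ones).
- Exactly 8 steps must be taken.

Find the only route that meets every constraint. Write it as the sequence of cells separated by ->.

The waypoints must appear in the order a2, c3, with no cell reused.
Route from a3: up 2 to a1, right 2 to c1, down 2 to c3, left 1 to b3, up 1 to b2 — 8 moves in all.
Check: order respected (a2 at step 1, c3 at step 6); 8 moves as required.

a3 -> a2 -> a1 -> b1 -> c1 -> c2 -> c3 -> b3 -> b2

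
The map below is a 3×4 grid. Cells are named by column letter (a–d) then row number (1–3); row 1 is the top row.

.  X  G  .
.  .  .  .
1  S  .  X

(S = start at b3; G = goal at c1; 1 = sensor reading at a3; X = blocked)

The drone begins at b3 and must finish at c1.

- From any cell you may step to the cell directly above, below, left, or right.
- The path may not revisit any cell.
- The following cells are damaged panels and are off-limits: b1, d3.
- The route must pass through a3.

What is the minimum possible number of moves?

5

Any route passes through a3 somewhere between b3 and c1. Summing Manhattan distances along the two legs (b3 → a3 → c1) gives a lower bound of 1 + 4 = 5 moves.
A route of 5 moves achieves this: b3 → a3 → a2 → b2 → c2 → c1.
Since 5 matches the lower bound, it is optimal.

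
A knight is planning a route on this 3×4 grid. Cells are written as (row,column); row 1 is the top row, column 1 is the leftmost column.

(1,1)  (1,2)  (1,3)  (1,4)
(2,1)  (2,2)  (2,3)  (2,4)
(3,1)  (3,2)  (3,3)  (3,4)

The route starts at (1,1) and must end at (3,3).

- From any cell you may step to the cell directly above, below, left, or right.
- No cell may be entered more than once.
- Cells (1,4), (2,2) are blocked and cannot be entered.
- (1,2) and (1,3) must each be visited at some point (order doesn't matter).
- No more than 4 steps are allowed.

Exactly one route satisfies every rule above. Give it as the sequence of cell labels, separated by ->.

(1,1) -> (1,2) -> (1,3) -> (2,3) -> (3,3)

The budget equals the shortest possible length, so every move has to be on a shortest route through the required cells.
Route from (1,1): 2× right (reaching (1,3)), 2× down (reaching (3,3)) — 4 moves in all.
Check: all required cells visited; 4 ≤ 4 moves.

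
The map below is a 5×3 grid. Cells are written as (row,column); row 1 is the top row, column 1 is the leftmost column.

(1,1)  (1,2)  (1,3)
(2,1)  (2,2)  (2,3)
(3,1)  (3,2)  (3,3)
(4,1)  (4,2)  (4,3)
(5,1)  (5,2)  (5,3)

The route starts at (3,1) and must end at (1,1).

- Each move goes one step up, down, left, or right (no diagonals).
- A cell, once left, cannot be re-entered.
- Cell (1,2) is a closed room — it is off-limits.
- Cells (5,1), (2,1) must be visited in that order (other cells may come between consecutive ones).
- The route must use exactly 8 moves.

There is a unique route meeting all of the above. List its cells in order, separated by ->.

(3,1) -> (4,1) -> (5,1) -> (5,2) -> (4,2) -> (3,2) -> (2,2) -> (2,1) -> (1,1)

The waypoints must appear in the order (5,1), (2,1), with no cell reused.
Route from (3,1): down 2 to (5,1), right 1 to (5,2), up 3 to (2,2), left 1 to (2,1), up 1 to (1,1) — 8 moves in all.
Check: order respected ((5,1) at step 2, (2,1) at step 7); 8 moves as required.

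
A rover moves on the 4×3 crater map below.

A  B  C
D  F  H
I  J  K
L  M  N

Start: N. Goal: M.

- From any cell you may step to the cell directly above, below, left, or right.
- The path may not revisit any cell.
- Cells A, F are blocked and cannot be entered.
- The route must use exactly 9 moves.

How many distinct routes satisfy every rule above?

0

Need simple routes of exactly 9 moves from N to M (Manhattan distance 1, so 4 moves are spent on a detour and 4 undoing it).
No route satisfies every constraint, so the count is 0.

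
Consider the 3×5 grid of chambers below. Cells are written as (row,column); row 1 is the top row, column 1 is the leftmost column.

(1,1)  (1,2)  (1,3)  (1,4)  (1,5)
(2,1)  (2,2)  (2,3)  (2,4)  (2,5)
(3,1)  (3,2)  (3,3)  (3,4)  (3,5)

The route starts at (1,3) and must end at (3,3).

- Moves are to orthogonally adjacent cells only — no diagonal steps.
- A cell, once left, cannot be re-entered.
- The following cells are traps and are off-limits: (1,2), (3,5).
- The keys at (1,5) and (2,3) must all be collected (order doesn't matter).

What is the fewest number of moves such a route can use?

6

Any route passes through (1,5) and (2,3) in some order between (1,3) and (3,3). Summing Manhattan distances along each leg and taking the cheapest ordering ((1,3) → (1,5) → (2,3) → (3,3)) gives a lower bound of 2 + 3 + 1 = 6 moves.
A route of 6 moves achieves this: (1,3) → (1,4) → (1,5) → (2,5) → (2,4) → (2,3) → (3,3).
Since 6 matches the lower bound, it is optimal.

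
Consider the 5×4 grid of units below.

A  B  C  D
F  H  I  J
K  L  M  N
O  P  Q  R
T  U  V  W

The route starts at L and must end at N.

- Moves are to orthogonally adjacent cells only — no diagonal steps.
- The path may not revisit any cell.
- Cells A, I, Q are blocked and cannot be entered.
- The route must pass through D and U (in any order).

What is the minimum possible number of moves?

12

Any route passes through D and U in some order between L and N. Summing Manhattan distances along each leg and taking the cheapest ordering (L → U → D → N) gives a lower bound of 2 + 6 + 2 = 10 moves.
The shortest route satisfying every rule uses 12 moves: L → P → U → T → O → K → F → H → B → C → D → J → N.
The bound of 10 isn't tight here; checking systematically, no route of length 10 through 11 satisfies every constraint, so 12 is the minimum.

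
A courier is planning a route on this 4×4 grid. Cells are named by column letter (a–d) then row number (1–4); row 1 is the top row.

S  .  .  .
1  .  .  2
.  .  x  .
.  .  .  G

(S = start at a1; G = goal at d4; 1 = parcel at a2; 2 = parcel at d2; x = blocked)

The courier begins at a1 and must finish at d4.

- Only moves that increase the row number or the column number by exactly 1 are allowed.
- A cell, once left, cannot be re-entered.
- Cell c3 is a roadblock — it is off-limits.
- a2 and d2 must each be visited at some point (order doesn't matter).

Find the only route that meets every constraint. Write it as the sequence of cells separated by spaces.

a1 a2 b2 c2 d2 d3 d4

Moves only go right or down, so the column and row indices never decrease.
Route from a1: down 1 to a2, right 3 to d2, down 2 to d4 — 6 moves in all.
Check: all required cells visited.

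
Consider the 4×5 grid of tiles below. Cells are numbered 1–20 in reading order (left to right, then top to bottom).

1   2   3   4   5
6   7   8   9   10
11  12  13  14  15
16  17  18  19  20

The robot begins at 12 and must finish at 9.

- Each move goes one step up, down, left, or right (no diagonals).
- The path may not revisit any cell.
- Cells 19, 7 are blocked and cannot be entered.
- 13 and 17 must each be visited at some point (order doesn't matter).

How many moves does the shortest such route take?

5

Any route passes through 13 and 17 in some order between 12 and 9. Summing Manhattan distances along each leg and taking the cheapest ordering (12 → 17 → 13 → 9) gives a lower bound of 1 + 2 + 2 = 5 moves.
A route of 5 moves achieves this: 12 → 17 → 18 → 13 → 8 → 9.
Since 5 matches the lower bound, it is optimal.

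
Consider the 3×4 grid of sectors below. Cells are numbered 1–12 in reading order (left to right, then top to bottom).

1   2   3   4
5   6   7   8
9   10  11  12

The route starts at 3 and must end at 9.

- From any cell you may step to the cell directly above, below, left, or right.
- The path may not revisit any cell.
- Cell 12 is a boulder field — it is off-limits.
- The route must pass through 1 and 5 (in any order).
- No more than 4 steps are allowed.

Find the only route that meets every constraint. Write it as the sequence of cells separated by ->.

The budget equals the shortest possible length, so every move has to be on a shortest route through the required cells.
Route from 3: left 2 to 1, down 2 to 9 — 4 moves in all.
Check: all required cells visited; 4 ≤ 4 moves.

3 -> 2 -> 1 -> 5 -> 9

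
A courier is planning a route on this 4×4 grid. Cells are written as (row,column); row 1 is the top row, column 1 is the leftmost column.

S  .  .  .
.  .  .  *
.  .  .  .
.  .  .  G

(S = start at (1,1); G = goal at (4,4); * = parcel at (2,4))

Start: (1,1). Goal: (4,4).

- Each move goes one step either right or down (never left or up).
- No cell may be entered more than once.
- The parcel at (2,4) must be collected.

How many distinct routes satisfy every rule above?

A right/down-only route from (1,1) to (4,4) makes exactly 3 down-moves and 3 right-moves in some order.
With no other constraints that would be C(6,3) = 20 routes.
Split at (2,4) and multiply the segment counts: (1,1)→(2,4): 4; (2,4)→(4,4): 1; product = 4.
That gives 4 routes.

4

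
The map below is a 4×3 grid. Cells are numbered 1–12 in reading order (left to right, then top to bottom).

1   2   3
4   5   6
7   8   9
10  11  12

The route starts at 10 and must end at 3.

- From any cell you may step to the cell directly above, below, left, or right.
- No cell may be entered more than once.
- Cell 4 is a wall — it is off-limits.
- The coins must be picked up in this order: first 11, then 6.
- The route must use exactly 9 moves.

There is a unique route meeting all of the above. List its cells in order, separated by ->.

10 -> 7 -> 8 -> 11 -> 12 -> 9 -> 6 -> 5 -> 2 -> 3

The waypoints must appear in the order 11, 6, with no cell reused.
Route from 10: up to 7, right to 8, down to 11, right to 12, 2× up (reaching 6), left to 5, up to 2, right to 3 — 9 moves in all.
Check: order respected (11 at step 3, 6 at step 6); 9 moves as required.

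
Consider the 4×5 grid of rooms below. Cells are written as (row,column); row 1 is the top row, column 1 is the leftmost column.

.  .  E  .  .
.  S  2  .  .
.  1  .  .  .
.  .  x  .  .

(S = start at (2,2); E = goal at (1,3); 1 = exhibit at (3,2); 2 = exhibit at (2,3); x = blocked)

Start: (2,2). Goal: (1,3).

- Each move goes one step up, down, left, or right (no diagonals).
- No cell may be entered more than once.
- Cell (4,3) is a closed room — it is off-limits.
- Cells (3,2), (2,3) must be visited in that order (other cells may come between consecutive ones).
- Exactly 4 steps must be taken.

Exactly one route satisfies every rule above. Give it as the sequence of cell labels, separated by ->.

(2,2) -> (3,2) -> (3,3) -> (2,3) -> (1,3)

The waypoints must appear in the order (3,2), (2,3), with no cell reused.
Route from (2,2): down 1 to (3,2), right 1 to (3,3), up 2 to (1,3) — 4 moves in all.
Check: order respected (1 at step 1, 2 at step 3); 4 moves as required.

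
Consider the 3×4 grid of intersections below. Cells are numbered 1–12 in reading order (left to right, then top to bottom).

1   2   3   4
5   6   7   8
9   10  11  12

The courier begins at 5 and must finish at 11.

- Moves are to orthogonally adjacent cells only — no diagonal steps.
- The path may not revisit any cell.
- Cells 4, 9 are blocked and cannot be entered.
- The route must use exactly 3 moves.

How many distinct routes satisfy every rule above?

2

Need simple routes of exactly 3 moves from 5 to 11 (Manhattan distance 3, so 0 moves are spent on a detour and 0 undoing it).
Enumerating: 5 6 10 11 | 5 6 7 11.
That gives 2 routes.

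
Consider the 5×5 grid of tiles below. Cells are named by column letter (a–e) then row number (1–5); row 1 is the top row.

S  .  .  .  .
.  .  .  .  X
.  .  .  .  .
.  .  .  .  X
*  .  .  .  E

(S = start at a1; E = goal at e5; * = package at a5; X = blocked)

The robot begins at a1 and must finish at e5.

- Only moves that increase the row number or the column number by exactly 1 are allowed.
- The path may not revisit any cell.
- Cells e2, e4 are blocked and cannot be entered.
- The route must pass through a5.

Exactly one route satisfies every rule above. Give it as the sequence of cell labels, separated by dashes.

Moves only go right or down, so the column and row indices never decrease.
Route from a1: 4× down (reaching a5), 4× right (reaching e5) — 8 moves in all.
Check: all required cells visited.

a1 - a2 - a3 - a4 - a5 - b5 - c5 - d5 - e5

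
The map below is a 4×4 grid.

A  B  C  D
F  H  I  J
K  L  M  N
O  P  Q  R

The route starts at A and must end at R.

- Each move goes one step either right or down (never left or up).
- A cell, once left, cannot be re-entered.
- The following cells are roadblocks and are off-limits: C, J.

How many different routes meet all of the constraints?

14

A right/down-only route from A to R makes exactly 3 down-moves and 3 right-moves in some order.
With no other constraints that would be C(6,3) = 20 routes.
Subtract routes through each blocked cell (inclusion–exclusion for overlaps): − through C: 4 − through J: 4 + through C&J: 2 → 14.
That gives 14 routes.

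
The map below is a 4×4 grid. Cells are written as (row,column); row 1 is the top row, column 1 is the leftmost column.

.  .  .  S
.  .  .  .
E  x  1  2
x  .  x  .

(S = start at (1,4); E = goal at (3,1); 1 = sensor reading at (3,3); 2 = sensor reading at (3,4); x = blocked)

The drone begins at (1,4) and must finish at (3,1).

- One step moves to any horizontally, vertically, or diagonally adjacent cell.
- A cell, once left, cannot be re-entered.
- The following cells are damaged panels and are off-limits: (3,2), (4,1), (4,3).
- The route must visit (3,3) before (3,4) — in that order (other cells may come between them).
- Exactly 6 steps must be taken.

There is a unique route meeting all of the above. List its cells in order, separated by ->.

(1,4) -> (2,4) -> (3,3) -> (3,4) -> (2,3) -> (2,2) -> (3,1)

The waypoints must appear in the order (3,3), (3,4), with no cell reused.
Route from (1,4): down 1 to (2,4), down-left 1 to (3,3), right 1 to (3,4), up-left 1 to (2,3), left 1 to (2,2), down-left 1 to (3,1) — 6 moves in all.
Check: order respected (1 at step 2, 2 at step 3); 6 moves as required.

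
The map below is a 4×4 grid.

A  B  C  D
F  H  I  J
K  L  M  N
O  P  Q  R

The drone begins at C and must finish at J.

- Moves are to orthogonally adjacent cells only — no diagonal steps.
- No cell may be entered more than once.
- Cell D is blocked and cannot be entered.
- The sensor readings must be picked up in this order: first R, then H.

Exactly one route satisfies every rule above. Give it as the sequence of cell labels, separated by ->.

The waypoints must appear in the order R, H, with no cell reused.
Route from C: left 2 to A, down 3 to O, right 3 to R, up 1 to N, left 2 to L, up 1 to H, right 2 to J — 14 moves in all.
Check: order respected (R at step 8, H at step 12).

C -> B -> A -> F -> K -> O -> P -> Q -> R -> N -> M -> L -> H -> I -> J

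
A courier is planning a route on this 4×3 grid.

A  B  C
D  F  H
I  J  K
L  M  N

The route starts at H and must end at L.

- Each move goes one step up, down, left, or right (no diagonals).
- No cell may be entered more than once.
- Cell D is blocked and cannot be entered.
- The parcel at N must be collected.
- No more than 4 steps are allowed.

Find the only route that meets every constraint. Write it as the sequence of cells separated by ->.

H -> K -> N -> M -> L

Any route must reach N and still end at L within 4 moves, so the order of the required stops is forced.
Route from H: down 2 to N, left 2 to L — 4 moves in all.
Check: all required cells visited; 4 ≤ 4 moves.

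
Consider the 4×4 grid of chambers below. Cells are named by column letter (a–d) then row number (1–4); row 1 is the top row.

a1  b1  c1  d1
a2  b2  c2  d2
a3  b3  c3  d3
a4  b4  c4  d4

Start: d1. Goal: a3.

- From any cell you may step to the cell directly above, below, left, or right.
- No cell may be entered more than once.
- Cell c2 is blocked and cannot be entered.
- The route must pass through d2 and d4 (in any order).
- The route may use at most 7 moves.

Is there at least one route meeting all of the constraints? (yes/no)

yes

One route that works: d1 → d2 → d3 → d4 → c4 → c3 → b3 → a3.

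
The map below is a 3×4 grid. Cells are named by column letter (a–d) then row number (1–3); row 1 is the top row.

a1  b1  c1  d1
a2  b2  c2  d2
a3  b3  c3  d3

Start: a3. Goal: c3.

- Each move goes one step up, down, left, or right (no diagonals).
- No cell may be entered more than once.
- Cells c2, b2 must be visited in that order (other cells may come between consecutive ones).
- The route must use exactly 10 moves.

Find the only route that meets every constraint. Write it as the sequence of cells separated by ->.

The waypoints must appear in the order c2, b2, with no cell reused.
Route from a3: 2× up (reaching a1), 3× right (reaching d1), down to d2, 2× left (reaching b2), down to b3, right to c3 — 10 moves in all.
Check: order respected (c2 at step 7, b2 at step 8); 10 moves as required.

a3 -> a2 -> a1 -> b1 -> c1 -> d1 -> d2 -> c2 -> b2 -> b3 -> c3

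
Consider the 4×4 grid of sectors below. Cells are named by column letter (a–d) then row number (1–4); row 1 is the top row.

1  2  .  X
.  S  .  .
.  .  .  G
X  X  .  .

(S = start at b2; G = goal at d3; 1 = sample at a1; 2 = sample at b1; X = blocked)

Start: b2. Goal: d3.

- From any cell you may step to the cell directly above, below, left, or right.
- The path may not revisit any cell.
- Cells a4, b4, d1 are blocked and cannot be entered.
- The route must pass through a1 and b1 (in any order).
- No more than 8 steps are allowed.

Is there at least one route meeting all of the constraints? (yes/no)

yes

One route that works: b2 → b1 → a1 → a2 → a3 → b3 → c3 → d3.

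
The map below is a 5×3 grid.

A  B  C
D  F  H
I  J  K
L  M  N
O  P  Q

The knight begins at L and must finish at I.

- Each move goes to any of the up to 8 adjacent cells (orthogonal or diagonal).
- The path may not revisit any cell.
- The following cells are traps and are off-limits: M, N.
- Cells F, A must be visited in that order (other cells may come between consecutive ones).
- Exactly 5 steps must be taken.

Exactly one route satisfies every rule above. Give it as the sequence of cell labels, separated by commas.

L, J, F, A, D, I

The waypoints must appear in the order F, A, with no cell reused.
Route from L: up-right 1 to J, up 1 to F, up-left 1 to A, down 2 to I — 5 moves in all.
Check: order respected (F at step 2, A at step 3); 5 moves as required.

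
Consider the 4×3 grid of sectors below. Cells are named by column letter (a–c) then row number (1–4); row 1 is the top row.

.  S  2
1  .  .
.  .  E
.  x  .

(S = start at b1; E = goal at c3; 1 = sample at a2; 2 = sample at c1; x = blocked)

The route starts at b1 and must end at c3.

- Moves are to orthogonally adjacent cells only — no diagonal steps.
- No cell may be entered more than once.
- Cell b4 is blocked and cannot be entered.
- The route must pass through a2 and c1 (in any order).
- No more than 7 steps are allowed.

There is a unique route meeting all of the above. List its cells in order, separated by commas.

The budget equals the shortest possible length, so every move has to be on a shortest route through the required cells.
Route from b1: right to c1, down to c2, 2× left (reaching a2), down to a3, 2× right (reaching c3) — 7 moves in all.
Check: all required cells visited; 7 ≤ 7 moves.

b1, c1, c2, b2, a2, a3, b3, c3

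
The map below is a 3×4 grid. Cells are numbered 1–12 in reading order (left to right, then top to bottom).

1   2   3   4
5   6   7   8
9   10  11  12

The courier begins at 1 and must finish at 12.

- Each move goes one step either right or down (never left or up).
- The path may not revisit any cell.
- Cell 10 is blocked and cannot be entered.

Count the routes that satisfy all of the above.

7

A right/down-only route from 1 to 12 makes exactly 2 down-moves and 3 right-moves in some order.
With no other constraints that would be C(5,2) = 10 routes.
Subtract routes through each blocked cell (inclusion–exclusion for overlaps): − through 10: 3 → 7.
That gives 7 routes.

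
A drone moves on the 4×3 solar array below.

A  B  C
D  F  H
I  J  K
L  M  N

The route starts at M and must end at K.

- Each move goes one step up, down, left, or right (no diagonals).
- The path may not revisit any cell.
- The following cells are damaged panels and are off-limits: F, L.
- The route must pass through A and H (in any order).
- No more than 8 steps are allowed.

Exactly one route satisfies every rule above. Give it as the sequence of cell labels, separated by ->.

Any route must reach A and H and still end at K within 8 moves, so the order of the required stops is forced.
Route from M: up to J, left to I, 2× up (reaching A), 2× right (reaching C), 2× down (reaching K) — 8 moves in all.
Check: all required cells visited; 8 ≤ 8 moves.

M -> J -> I -> D -> A -> B -> C -> H -> K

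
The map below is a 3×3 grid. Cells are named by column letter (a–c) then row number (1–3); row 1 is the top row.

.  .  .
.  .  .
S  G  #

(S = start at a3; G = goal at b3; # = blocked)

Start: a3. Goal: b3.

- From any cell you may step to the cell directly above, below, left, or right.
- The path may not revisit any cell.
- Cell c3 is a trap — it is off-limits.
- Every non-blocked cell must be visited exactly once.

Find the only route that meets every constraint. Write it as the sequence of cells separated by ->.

a3 -> a2 -> a1 -> b1 -> c1 -> c2 -> b2 -> b3

Need to visit all 8 open cells exactly once, starting at a3 and ending at b3.
Cell c2 has only two open neighbours (c1 and b2), so the path must pass straight through it: one of those is the cell it's entered from and the other is where it exits.
Route from a3: up 2 to a1, right 2 to c1, down 1 to c2, left 1 to b2, down 1 to b3 — 7 moves in all.
Check: all 8 open cells covered.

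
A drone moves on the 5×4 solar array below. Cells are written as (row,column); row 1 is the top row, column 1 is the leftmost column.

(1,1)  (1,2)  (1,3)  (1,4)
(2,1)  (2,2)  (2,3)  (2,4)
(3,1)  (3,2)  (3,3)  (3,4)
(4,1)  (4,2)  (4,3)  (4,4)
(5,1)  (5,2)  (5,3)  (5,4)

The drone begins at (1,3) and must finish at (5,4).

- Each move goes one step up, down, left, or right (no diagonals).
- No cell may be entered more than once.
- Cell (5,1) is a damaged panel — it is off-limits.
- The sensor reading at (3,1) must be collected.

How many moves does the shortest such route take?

9

Any route passes through (3,1) somewhere between (1,3) and (5,4). Summing Manhattan distances along the two legs ((1,3) → (3,1) → (5,4)) gives a lower bound of 4 + 5 = 9 moves.
A route of 9 moves achieves this: (1,3) → (2,3) → (3,3) → (3,2) → (3,1) → (4,1) → (4,2) → (5,2) → (5,3) → (5,4).
Since 9 matches the lower bound, it is optimal.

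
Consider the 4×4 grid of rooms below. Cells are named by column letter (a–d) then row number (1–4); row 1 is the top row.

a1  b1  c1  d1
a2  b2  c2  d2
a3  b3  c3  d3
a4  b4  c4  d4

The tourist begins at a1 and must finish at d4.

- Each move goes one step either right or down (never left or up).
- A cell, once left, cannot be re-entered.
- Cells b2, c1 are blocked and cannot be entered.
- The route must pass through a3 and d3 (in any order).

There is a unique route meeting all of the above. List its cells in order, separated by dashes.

Moves only go right or down, so the column and row indices never decrease.
Route from a1: 2× down (reaching a3), 3× right (reaching d3), down to d4 — 6 moves in all.
Check: all required cells visited.

a1 - a2 - a3 - b3 - c3 - d3 - d4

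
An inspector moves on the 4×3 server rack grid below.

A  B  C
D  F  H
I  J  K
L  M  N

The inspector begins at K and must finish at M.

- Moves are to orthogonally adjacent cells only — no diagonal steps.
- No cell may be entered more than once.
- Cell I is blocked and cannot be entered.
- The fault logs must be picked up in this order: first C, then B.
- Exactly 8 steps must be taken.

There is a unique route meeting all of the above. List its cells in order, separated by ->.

K -> H -> C -> B -> A -> D -> F -> J -> M

The waypoints must appear in the order C, B, with no cell reused.
Route from K: up 2 to C, left 2 to A, down 1 to D, right 1 to F, down 2 to M — 8 moves in all.
Check: order respected (C at step 2, B at step 3); 8 moves as required.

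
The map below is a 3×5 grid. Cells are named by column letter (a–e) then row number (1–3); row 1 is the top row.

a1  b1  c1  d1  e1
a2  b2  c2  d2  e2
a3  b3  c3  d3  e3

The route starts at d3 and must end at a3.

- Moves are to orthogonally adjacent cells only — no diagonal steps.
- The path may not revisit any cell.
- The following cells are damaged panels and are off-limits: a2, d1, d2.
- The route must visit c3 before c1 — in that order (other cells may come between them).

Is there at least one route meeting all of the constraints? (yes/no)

One route that works: d3 → c3 → c2 → c1 → b1 → b2 → b3 → a3.

yes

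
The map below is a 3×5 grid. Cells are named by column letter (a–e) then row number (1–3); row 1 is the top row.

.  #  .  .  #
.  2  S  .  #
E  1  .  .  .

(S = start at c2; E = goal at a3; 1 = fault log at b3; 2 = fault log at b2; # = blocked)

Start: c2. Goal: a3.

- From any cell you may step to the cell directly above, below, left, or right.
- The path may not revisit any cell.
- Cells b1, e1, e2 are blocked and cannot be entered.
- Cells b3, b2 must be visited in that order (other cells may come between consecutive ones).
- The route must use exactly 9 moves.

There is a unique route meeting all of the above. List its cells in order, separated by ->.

c2 -> c1 -> d1 -> d2 -> d3 -> c3 -> b3 -> b2 -> a2 -> a3

The waypoints must appear in the order b3, b2, with no cell reused.
Route from c2: up to c1, right to d1, 2× down (reaching d3), 2× left (reaching b3), up to b2, left to a2, down to a3 — 9 moves in all.
Check: order respected (1 at step 6, 2 at step 7); 9 moves as required.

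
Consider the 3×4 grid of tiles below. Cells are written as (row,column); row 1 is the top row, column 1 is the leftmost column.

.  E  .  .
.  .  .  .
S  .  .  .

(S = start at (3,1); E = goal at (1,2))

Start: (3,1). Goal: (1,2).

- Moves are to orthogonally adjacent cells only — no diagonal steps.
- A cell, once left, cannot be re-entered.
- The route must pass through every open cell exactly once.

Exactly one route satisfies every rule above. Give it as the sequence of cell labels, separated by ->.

Need to visit all 12 open cells exactly once, starting at (3,1) and ending at (1,2).
Route from (3,1): 3× right (reaching (3,4)), 2× up (reaching (1,4)), left to (1,3), down to (2,3), 2× left (reaching (2,1)), up to (1,1), right to (1,2) — 11 moves in all.
Check: all 12 open cells covered.

(3,1) -> (3,2) -> (3,3) -> (3,4) -> (2,4) -> (1,4) -> (1,3) -> (2,3) -> (2,2) -> (2,1) -> (1,1) -> (1,2)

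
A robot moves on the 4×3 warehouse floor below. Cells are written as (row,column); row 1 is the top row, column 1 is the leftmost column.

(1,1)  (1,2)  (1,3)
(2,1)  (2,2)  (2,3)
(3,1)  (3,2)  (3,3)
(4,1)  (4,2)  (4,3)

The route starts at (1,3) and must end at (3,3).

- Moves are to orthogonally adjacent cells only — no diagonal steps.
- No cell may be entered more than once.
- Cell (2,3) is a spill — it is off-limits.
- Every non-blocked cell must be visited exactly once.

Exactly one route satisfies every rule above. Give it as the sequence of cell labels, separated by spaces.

Need to visit all 11 open cells exactly once, starting at (1,3) and ending at (3,3).
Cell (1,1) has only two open neighbours ((2,1) and (1,2)), so the path must pass straight through it: one of those is the cell it's entered from and the other is where it exits.
Route from (1,3): left 2 to (1,1), down 1 to (2,1), right 1 to (2,2), down 1 to (3,2), left 1 to (3,1), down 1 to (4,1), right 2 to (4,3), up 1 to (3,3) — 10 moves in all.
Check: all 11 open cells covered.

(1,3) (1,2) (1,1) (2,1) (2,2) (3,2) (3,1) (4,1) (4,2) (4,3) (3,3)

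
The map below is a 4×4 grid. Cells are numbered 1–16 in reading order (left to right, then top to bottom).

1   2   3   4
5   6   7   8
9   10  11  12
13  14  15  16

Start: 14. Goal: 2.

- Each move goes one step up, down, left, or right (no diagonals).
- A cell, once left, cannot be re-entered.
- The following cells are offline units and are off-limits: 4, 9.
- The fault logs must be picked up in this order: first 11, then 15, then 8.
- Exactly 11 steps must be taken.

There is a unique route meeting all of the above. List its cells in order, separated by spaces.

The waypoints must appear in the order 11, 15, 8, with no cell reused.
Route from 14: up 1 to 10, right 1 to 11, down 1 to 15, right 1 to 16, up 2 to 8, left 3 to 5, up 1 to 1, right 1 to 2 — 11 moves in all.
Check: order respected (11 at step 2, 15 at step 3, 8 at step 6); 11 moves as required.

14 10 11 15 16 12 8 7 6 5 1 2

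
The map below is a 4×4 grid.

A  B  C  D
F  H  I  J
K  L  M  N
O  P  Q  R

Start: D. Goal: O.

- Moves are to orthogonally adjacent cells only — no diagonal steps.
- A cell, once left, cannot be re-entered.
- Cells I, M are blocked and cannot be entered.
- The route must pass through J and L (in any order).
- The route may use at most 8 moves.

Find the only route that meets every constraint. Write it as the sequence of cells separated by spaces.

Any route must reach J and L and still end at O within 8 moves, so the order of the required stops is forced.
Route from D: 3× down (reaching R), 2× left (reaching P), up to L, left to K, down to O — 8 moves in all.
Check: all required cells visited; 8 ≤ 8 moves.

D J N R Q P L K O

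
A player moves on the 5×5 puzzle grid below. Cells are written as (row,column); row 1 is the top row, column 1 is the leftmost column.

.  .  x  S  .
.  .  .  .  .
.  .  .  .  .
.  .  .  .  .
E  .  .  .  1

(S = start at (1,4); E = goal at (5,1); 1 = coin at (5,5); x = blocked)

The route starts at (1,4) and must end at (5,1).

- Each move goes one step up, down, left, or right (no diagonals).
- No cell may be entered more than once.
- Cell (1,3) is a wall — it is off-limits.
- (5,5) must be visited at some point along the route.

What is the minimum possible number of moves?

Any route passes through (5,5) somewhere between (1,4) and (5,1). Summing Manhattan distances along the two legs ((1,4) → (5,5) → (5,1)) gives a lower bound of 5 + 4 = 9 moves.
A route of 9 moves achieves this: (1,4) → (2,4) → (3,4) → (4,4) → (4,5) → (5,5) → (5,4) → (5,3) → (5,2) → (5,1).
Since 9 matches the lower bound, it is optimal.

9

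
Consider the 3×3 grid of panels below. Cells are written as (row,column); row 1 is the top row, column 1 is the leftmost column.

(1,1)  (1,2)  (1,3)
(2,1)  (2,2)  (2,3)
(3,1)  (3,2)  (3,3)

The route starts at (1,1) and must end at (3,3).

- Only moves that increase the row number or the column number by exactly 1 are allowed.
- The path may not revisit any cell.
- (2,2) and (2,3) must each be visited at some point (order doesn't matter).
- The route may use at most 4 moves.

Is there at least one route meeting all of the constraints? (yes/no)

yes

One route that works: (1,1) → (2,1) → (2,2) → (2,3) → (3,3).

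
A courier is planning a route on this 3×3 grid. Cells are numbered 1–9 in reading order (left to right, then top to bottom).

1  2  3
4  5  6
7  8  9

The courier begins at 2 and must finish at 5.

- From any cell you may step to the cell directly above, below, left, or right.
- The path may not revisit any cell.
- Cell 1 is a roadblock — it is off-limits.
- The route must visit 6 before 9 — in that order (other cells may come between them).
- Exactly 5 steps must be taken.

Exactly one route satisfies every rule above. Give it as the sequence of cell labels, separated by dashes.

2 - 3 - 6 - 9 - 8 - 5

The waypoints must appear in the order 6, 9, with no cell reused.
Route from 2: right 1 to 3, down 2 to 9, left 1 to 8, up 1 to 5 — 5 moves in all.
Check: order respected (6 at step 2, 9 at step 3); 5 moves as required.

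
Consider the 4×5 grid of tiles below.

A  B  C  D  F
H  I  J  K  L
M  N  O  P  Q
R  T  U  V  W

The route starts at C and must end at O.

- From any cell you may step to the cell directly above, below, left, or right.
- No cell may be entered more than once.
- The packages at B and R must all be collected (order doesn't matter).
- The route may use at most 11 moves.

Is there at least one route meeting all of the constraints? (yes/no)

yes

One route that works: C → B → I → N → M → R → T → U → O.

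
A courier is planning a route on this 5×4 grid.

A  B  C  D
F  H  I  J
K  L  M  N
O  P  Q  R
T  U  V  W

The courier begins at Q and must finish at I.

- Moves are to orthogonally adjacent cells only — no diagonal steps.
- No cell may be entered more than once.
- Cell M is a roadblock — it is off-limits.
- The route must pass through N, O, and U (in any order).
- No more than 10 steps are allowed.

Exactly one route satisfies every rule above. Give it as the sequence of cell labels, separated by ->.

Q -> P -> O -> T -> U -> V -> W -> R -> N -> J -> I

The 10-move cap with required stops at N, O, U leaves no slack for detours.
Route from Q: 2× left (reaching O), down to T, 3× right (reaching W), 3× up (reaching J), left to I — 10 moves in all.
Check: all required cells visited; 10 ≤ 10 moves.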